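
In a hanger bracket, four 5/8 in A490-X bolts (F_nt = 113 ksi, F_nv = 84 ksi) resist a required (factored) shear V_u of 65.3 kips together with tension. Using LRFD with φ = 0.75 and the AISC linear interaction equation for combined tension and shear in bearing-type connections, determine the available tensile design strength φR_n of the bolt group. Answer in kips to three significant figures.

A_b = π·0.625²/4 = 0.3068 in²; f_rv = 65.3 / (4 × 0.3068) = 53.21 ksi.
F'_nt = 1.3 F_nt − (F_nt / φF_nv) f_rv = 1.3·113 − (113/(0.75·84))·53.21 = 51.46 ksi, capped at F_nt → F'_nt = 51.46 ksi.
R_n = F'_nt · A_b · n = 51.46 × 0.3068 × 4 = 63.15 kips.
Design strength φR_n = 0.75 × 63.15 = 47.4 kips.

47.4 kips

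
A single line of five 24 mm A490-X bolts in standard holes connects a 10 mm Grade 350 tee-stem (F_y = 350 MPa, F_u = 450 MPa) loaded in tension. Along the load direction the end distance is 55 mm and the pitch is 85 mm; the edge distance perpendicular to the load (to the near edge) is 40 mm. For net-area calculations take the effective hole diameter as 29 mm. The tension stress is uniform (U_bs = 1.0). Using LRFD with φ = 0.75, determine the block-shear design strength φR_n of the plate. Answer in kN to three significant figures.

Shear plane L_v = 55 + 4·85 = 395 mm; A_gv = 395 × 10 = 3950 mm².
A_nv = (395 − 4.5·29) × 10 = 2645 mm².
A_nt = (40 − 0.5·29) × 10 = 255 mm².
0.6 F_u A_nv = 714.1 kN; 0.6 F_y A_gv = 829.5 kN → shear rupture governs the shear term.
R_n = 714.1 + 1.0 × 450 × 255 / 1000 = 828.9 kN.
Design strength φR_n = 0.75 × 828.9 = 622 kN.

622 kN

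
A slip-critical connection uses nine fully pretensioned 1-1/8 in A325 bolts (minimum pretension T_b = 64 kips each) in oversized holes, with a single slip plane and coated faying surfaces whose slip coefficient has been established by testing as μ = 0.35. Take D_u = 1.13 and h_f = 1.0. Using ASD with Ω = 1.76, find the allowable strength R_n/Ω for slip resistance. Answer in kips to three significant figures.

R_n = μ · D_u · h_f · T_b · n_s · n_b = 0.35 × 1.13 × 1.0 × 64 × 1 × 9 = 227.8 kips.
Allowable strength R_n/Ω = 227.8 / 1.76 = 129 kips.

129 kips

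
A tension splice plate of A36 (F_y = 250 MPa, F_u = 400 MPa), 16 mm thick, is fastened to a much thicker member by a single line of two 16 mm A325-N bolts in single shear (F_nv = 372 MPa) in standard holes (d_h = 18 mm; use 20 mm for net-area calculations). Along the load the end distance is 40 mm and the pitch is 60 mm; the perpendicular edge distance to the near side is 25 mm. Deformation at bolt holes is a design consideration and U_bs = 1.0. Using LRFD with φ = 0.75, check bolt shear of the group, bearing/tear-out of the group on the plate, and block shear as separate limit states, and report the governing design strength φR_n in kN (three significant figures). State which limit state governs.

112 kN (bolt shear governs)

Bolt shear: A_b = π·16²/4 = 201.1 mm²; R_n = 372 × 201.1 × 2 × 1 / 1000 = 149.6 kN → 0.75 × 149.6 = 112 kN.
Bearing: edge l_c = 31, r_n = 238.1 kN; interior l_c = 42, r_n = 245.8 kN; R_n = 238.1 + 1·245.8 = 483.8 kN → 363 kN.
Block shear: A_gv = 1600, A_nv = 1120, A_nt = 240 mm²; R_n = min(0.6F_uA_nv, 0.6F_yA_gv) + U_bs·F_u·A_nt = 336 kN → 252 kN.
Bolt shear governs: 112 kN.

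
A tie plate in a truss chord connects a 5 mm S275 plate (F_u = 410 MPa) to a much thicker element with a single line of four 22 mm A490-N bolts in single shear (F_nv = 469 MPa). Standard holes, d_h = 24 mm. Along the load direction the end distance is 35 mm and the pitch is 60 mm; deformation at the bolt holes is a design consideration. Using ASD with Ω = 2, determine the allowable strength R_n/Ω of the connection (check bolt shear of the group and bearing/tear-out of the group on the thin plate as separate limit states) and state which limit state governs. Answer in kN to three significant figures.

161 kN (bearing governs)

Bolt shear: A_b = π·22²/4 = 380.1 mm²; R_n = 469 × 380.1 × 4 × 1 / 1000 = 713.1 kN → 713.1 / 2 = 357 kN.
Bearing (1.2 l_c t F_u ≤ 2.4 d t F_u): upper limit = 2.4·22·5·410 / 1000 = 108.2 kN.
  Edge l_c = 35 − 24/2 = 23 → r_n = 56.58 kN; interior l_c = 60 − 24 = 36 → r_n = 88.56 kN.
  R_n,bearing = 1·56.58 + 3·88.56 = 322.3 kN → 322.3 / 2 = 161 kN.
Bearing governs: 161 kN.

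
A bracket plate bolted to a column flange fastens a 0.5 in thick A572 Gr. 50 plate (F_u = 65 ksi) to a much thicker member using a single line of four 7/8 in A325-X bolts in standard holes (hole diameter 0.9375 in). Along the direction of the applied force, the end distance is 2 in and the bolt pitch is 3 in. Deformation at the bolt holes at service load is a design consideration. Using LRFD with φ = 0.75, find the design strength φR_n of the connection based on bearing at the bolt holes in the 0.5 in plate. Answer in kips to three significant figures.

198 kips

Per bolt r_n = 1.2 l_c t F_u ≤ 2.4 d t F_u; upper limit = 2.4 × 0.875 × 0.5 × 65 = 68.25 kips.
Edge bolt: l_c = 2 − 0.9375/2 = 1.531 in → 1.2 × 1.531 × 0.5 × 65 = 59.72 → r_n = 59.72 kips.
Interior bolts: l_c = 3 − 0.9375 = 2.062 in → 1.2 × 2.062 × 0.5 × 65 = 80.44 → r_n = 68.25 kips.
R_n = 1 × 59.72 + 3 × 68.25 = 264.5 kips.
Design strength φR_n = 0.75 × 264.5 = 198 kips.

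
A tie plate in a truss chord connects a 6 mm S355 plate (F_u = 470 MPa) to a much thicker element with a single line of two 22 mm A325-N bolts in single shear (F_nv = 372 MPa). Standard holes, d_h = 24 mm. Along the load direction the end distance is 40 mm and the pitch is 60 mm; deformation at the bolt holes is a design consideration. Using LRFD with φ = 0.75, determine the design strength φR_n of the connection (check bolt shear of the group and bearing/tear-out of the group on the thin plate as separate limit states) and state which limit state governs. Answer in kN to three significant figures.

162 kN (bearing governs)

Bolt shear: A_b = π·22²/4 = 380.1 mm²; R_n = 372 × 380.1 × 2 × 1 / 1000 = 282.8 kN → 0.75 × 282.8 = 212 kN.
Bearing (1.2 l_c t F_u ≤ 2.4 d t F_u): upper limit = 2.4·22·6·470 / 1000 = 148.9 kN.
  Edge l_c = 40 − 24/2 = 28 → r_n = 94.75 kN; interior l_c = 60 − 24 = 36 → r_n = 121.8 kN.
  R_n,bearing = 1·94.75 + 1·121.8 = 216.6 kN → 0.75 × 216.6 = 162 kN.
Bearing governs: 162 kN.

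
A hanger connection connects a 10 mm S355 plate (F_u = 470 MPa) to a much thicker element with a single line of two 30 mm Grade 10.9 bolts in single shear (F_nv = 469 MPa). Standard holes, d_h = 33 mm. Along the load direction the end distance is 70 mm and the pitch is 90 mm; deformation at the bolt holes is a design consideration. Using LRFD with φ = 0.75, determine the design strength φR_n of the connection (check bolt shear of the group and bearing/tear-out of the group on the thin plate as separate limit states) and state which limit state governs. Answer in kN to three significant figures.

Bolt shear: A_b = π·30²/4 = 706.9 mm²; R_n = 469 × 706.9 × 2 × 1 / 1000 = 663 kN → 0.75 × 663 = 497 kN.
Bearing (1.2 l_c t F_u ≤ 2.4 d t F_u): upper limit = 2.4·30·10·470 / 1000 = 338.4 kN.
  Edge l_c = 70 − 33/2 = 53.5 → r_n = 301.7 kN; interior l_c = 90 − 33 = 57 → r_n = 321.5 kN.
  R_n,bearing = 1·301.7 + 1·321.5 = 623.2 kN → 0.75 × 623.2 = 467 kN.
Bearing governs: 467 kN.

467 kN (bearing governs)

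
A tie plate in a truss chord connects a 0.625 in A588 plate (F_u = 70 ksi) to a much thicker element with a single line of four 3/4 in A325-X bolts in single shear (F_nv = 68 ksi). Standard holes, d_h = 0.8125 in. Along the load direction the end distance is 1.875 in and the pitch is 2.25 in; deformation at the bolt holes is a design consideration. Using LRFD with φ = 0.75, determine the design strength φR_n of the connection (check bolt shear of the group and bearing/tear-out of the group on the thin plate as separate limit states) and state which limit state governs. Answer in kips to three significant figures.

Bolt shear: A_b = π·0.75²/4 = 0.4418 in²; R_n = 68 × 0.4418 × 4 × 1 = 120.2 kips → 0.75 × 120.2 = 90.1 kips.
Bearing (1.2 l_c t F_u ≤ 2.4 d t F_u): upper limit = 2.4·0.75·0.625·70 = 78.75 kips.
  Edge l_c = 1.875 − 0.8125/2 = 1.469 → r_n = 77.11 kips; interior l_c = 2.25 − 0.8125 = 1.438 → r_n = 75.47 kips.
  R_n,bearing = 1·77.11 + 3·75.47 = 303.5 kips → 0.75 × 303.5 = 228 kips.
Bolt shear governs: 90.1 kips.

90.1 kips (bolt shear governs)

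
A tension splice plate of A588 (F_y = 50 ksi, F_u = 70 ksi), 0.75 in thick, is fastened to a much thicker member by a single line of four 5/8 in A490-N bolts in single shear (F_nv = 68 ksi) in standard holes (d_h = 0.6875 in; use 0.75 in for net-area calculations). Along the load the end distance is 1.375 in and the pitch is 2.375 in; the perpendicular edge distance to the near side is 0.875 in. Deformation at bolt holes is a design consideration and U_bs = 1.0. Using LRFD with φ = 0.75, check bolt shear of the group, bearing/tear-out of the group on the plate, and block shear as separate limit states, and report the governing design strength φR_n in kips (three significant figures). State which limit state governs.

Bolt shear: A_b = π·0.625²/4 = 0.3068 in²; R_n = 68 × 0.3068 × 4 × 1 = 83.45 kips → 0.75 × 83.45 = 62.6 kips.
Bearing: edge l_c = 1.031, r_n = 64.97 kips; interior l_c = 1.688, r_n = 78.75 kips; R_n = 64.97 + 3·78.75 = 301.2 kips → 226 kips.
Block shear: A_gv = 6.375, A_nv = 4.406, A_nt = 0.375 in²; R_n = min(0.6F_uA_nv, 0.6F_yA_gv) + U_bs·F_u·A_nt = 211.3 kips → 158 kips.
Bolt shear governs: 62.6 kips.

62.6 kips (bolt shear governs)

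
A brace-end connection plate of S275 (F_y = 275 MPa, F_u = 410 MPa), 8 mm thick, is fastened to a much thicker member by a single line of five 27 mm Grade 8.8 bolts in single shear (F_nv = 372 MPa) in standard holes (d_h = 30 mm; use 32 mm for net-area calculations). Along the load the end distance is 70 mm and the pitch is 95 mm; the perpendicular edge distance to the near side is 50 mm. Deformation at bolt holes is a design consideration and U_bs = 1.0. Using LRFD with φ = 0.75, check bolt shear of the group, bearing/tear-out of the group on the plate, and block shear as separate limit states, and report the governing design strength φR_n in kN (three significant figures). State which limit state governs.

529 kN (block shear governs)

Bolt shear: A_b = π·27²/4 = 572.6 mm²; R_n = 372 × 572.6 × 5 × 1 / 1000 = 1065 kN → 0.75 × 1065 = 799 kN.
Bearing: edge l_c = 55, r_n = 212.5 kN; interior l_c = 65, r_n = 212.5 kN; R_n = 212.5 + 4·212.5 = 1063 kN → 797 kN.
Block shear: A_gv = 3600, A_nv = 2448, A_nt = 272 mm²; R_n = min(0.6F_uA_nv, 0.6F_yA_gv) + U_bs·F_u·A_nt = 705.5 kN → 529 kN.
Block shear governs: 529 kN.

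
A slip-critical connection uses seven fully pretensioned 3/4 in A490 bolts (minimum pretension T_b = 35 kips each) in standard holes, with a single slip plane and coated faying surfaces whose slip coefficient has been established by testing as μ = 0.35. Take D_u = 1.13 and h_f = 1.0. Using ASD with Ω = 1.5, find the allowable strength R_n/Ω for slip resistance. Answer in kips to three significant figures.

R_n = μ · D_u · h_f · T_b · n_s · n_b = 0.35 × 1.13 × 1.0 × 35 × 1 × 7 = 96.9 kips.
Allowable strength R_n/Ω = 96.9 / 1.5 = 64.6 kips.

64.6 kips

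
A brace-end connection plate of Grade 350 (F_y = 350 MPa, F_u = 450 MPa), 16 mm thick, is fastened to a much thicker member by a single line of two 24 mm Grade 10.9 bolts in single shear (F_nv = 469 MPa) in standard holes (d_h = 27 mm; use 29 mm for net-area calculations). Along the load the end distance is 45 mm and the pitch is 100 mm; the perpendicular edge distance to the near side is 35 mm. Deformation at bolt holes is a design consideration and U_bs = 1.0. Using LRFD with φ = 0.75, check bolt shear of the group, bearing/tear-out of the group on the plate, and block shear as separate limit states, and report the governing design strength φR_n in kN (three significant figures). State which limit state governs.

318 kN (bolt shear governs)

Bolt shear: A_b = π·24²/4 = 452.4 mm²; R_n = 469 × 452.4 × 2 × 1 / 1000 = 424.3 kN → 0.75 × 424.3 = 318 kN.
Bearing: edge l_c = 31.5, r_n = 272.2 kN; interior l_c = 73, r_n = 414.7 kN; R_n = 272.2 + 1·414.7 = 686.9 kN → 515 kN.
Block shear: A_gv = 2320, A_nv = 1624, A_nt = 328 mm²; R_n = min(0.6F_uA_nv, 0.6F_yA_gv) + U_bs·F_u·A_nt = 586.1 kN → 440 kN.
Bolt shear governs: 318 kN.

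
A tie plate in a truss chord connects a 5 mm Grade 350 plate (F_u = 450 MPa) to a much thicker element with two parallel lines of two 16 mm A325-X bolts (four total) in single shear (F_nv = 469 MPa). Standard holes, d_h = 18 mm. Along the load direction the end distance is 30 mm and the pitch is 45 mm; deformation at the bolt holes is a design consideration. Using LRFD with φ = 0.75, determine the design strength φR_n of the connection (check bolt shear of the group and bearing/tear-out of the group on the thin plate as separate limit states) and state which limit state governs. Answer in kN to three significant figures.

194 kN (bearing governs)

Bolt shear: A_b = π·16²/4 = 201.1 mm²; R_n = 469 × 201.1 × 4 × 1 / 1000 = 377.2 kN → 0.75 × 377.2 = 283 kN.
Bearing (1.2 l_c t F_u ≤ 2.4 d t F_u): upper limit = 2.4·16·5·450 / 1000 = 86.4 kN.
  Edge l_c = 30 − 18/2 = 21 → r_n = 56.7 kN; interior l_c = 45 − 18 = 27 → r_n = 72.9 kN.
  R_n,bearing = 2·56.7 + 2·72.9 = 259.2 kN → 0.75 × 259.2 = 194 kN.
Bearing governs: 194 kN.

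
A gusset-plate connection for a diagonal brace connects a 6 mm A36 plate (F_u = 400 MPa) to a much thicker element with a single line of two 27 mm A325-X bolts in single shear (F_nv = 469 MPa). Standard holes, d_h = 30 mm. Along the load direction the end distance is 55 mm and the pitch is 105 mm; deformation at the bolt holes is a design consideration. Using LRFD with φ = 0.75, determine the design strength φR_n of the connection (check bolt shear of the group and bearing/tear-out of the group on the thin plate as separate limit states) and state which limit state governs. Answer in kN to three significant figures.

Bolt shear: A_b = π·27²/4 = 572.6 mm²; R_n = 469 × 572.6 × 2 × 1 / 1000 = 537.1 kN → 0.75 × 537.1 = 403 kN.
Bearing (1.2 l_c t F_u ≤ 2.4 d t F_u): upper limit = 2.4·27·6·400 / 1000 = 155.5 kN.
  Edge l_c = 55 − 30/2 = 40 → r_n = 115.2 kN; interior l_c = 105 − 30 = 75 → r_n = 155.5 kN.
  R_n,bearing = 1·115.2 + 1·155.5 = 270.7 kN → 0.75 × 270.7 = 203 kN.
Bearing governs: 203 kN.

203 kN (bearing governs)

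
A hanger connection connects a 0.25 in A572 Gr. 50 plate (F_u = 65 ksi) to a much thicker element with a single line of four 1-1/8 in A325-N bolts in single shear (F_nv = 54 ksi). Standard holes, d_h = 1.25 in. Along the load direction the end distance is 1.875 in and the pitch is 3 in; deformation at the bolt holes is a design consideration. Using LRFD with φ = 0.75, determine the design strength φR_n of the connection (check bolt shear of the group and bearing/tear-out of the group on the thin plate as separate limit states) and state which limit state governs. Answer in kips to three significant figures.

Bolt shear: A_b = π·1.125²/4 = 0.994 in²; R_n = 54 × 0.994 × 4 × 1 = 214.7 kips → 0.75 × 214.7 = 161 kips.
Bearing (1.2 l_c t F_u ≤ 2.4 d t F_u): upper limit = 2.4·1.125·0.25·65 = 43.87 kips.
  Edge l_c = 1.875 − 1.25/2 = 1.25 → r_n = 24.38 kips; interior l_c = 3 − 1.25 = 1.75 → r_n = 34.12 kips.
  R_n,bearing = 1·24.38 + 3·34.12 = 126.8 kips → 0.75 × 126.8 = 95.1 kips.
Bearing governs: 95.1 kips.

95.1 kips (bearing governs)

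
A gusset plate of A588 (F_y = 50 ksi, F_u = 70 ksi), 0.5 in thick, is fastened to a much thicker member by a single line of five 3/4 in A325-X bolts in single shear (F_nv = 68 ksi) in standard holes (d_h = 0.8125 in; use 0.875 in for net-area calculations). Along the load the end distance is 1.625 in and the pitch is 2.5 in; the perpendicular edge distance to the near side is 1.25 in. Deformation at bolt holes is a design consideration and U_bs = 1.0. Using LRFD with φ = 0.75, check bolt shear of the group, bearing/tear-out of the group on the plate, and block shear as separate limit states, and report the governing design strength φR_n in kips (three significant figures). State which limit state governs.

113 kips (bolt shear governs)

Bolt shear: A_b = π·0.75²/4 = 0.4418 in²; R_n = 68 × 0.4418 × 5 × 1 = 150.2 kips → 0.75 × 150.2 = 113 kips.
Bearing: edge l_c = 1.219, r_n = 51.19 kips; interior l_c = 1.688, r_n = 63 kips; R_n = 51.19 + 4·63 = 303.2 kips → 227 kips.
Block shear: A_gv = 5.812, A_nv = 3.844, A_nt = 0.4062 in²; R_n = min(0.6F_uA_nv, 0.6F_yA_gv) + U_bs·F_u·A_nt = 189.9 kips → 142 kips.
Bolt shear governs: 113 kips.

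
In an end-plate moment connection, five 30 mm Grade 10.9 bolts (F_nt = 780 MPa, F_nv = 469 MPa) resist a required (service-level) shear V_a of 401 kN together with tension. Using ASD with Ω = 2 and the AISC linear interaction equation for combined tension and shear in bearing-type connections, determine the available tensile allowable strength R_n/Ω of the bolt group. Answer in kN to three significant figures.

1120 kN

A_b = π·30²/4 = 706.9 mm²; f_rv = 401 × 1000 / (5 × 706.9) = 113.5 MPa.
F'_nt = 1.3 F_nt − (Ω F_nt / F_nv) f_rv = 1.3·780 − (2·780/469)·113.5 = 636.6 MPa, capped at F_nt → F'_nt = 636.6 MPa.
R_n = F'_nt · A_b · n = 636.6 × 706.9 × 5 / 1000 = 2250 kN.
Allowable strength R_n/Ω = 2250 / 2 = 1120 kN.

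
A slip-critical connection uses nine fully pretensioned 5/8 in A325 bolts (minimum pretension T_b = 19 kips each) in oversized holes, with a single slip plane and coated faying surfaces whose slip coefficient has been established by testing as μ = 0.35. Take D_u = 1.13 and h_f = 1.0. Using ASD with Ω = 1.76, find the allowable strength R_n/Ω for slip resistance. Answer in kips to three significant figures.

38.4 kips

R_n = μ · D_u · h_f · T_b · n_s · n_b = 0.35 × 1.13 × 1.0 × 19 × 1 × 9 = 67.63 kips.
Allowable strength R_n/Ω = 67.63 / 1.76 = 38.4 kips.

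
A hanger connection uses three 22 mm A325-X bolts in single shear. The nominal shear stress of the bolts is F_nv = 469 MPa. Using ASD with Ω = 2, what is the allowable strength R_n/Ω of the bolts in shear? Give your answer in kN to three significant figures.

A_b = π × 22² / 4 = 380.1 mm².
R_n = F_nv · A_b · n · n_s = 469 × 380.1 × 3 × 1 / 1000 = 534.8 kN.
Allowable strength R_n/Ω = 534.8 / 2 = 267 kN.

267 kN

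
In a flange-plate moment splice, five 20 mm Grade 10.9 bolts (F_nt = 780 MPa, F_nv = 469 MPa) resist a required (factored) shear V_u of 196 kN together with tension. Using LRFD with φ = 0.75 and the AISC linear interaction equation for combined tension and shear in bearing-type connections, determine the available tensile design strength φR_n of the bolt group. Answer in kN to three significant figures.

869 kN

A_b = π·20²/4 = 314.2 mm²; f_rv = 196 × 1000 / (5 × 314.2) = 124.8 MPa.
F'_nt = 1.3 F_nt − (F_nt / φF_nv) f_rv = 1.3·780 − (780/(0.75·469))·124.8 = 737.3 MPa, capped at F_nt → F'_nt = 737.3 MPa.
R_n = F'_nt · A_b · n = 737.3 × 314.2 × 5 / 1000 = 1158 kN.
Design strength φR_n = 0.75 × 1158 = 869 kN.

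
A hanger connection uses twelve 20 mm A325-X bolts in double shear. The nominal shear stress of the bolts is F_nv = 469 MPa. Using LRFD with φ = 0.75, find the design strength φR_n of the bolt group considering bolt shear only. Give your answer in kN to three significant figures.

2650 kN

A_b = π × 20² / 4 = 314.2 mm².
R_n = F_nv · A_b · n · n_s = 469 × 314.2 × 12 × 2 / 1000 = 3536 kN.
Design strength φR_n = 0.75 × 3536 = 2650 kN.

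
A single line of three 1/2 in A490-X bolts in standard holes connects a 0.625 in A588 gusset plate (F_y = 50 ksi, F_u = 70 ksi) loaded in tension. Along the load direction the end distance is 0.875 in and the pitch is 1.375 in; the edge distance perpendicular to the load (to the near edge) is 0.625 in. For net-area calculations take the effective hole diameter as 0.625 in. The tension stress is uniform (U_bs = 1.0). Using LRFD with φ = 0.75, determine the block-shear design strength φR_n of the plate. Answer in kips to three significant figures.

50.9 kips

Shear plane L_v = 0.875 + 2·1.375 = 3.625 in; A_gv = 3.625 × 0.625 = 2.266 in².
A_nv = (3.625 − 2.5·0.625) × 0.625 = 1.289 in².
A_nt = (0.625 − 0.5·0.625) × 0.625 = 0.1953 in².
0.6 F_u A_nv = 54.14 kips; 0.6 F_y A_gv = 67.97 kips → shear rupture governs the shear term.
R_n = 54.14 + 1.0 × 70 × 0.1953 = 67.81 kips.
Design strength φR_n = 0.75 × 67.81 = 50.9 kips.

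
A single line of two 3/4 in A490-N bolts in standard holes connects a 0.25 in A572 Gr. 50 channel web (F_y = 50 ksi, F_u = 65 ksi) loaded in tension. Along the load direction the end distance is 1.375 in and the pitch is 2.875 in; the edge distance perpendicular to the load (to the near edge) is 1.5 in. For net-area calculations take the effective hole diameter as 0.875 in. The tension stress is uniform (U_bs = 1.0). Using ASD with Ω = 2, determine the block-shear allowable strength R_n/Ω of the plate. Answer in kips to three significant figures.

Shear plane L_v = 1.375 + 1·2.875 = 4.25 in; A_gv = 4.25 × 0.25 = 1.062 in².
A_nv = (4.25 − 1.5·0.875) × 0.25 = 0.7344 in².
A_nt = (1.5 − 0.5·0.875) × 0.25 = 0.2656 in².
0.6 F_u A_nv = 28.64 kips; 0.6 F_y A_gv = 31.88 kips → shear rupture governs the shear term.
R_n = 28.64 + 1.0 × 65 × 0.2656 = 45.91 kips.
Allowable strength R_n/Ω = 45.91 / 2 = 23 kips.

23 kips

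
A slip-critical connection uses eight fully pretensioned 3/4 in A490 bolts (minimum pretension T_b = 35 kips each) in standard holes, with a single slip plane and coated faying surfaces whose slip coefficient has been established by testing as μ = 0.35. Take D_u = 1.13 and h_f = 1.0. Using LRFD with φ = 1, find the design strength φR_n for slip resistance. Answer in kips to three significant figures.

111 kips

R_n = μ · D_u · h_f · T_b · n_s · n_b = 0.35 × 1.13 × 1.0 × 35 × 1 × 8 = 110.7 kips.
Design strength φR_n = 1 × 110.7 = 111 kips.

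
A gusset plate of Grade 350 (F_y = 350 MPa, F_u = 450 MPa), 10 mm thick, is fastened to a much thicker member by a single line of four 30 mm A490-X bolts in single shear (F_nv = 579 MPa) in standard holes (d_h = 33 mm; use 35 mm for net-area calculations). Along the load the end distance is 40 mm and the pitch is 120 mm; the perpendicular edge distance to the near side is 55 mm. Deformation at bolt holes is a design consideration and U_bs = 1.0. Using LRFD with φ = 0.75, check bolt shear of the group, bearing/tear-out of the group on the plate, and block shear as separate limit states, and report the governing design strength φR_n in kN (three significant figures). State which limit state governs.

Bolt shear: A_b = π·30²/4 = 706.9 mm²; R_n = 579 × 706.9 × 4 × 1 / 1000 = 1637 kN → 0.75 × 1637 = 1230 kN.
Bearing: edge l_c = 23.5, r_n = 126.9 kN; interior l_c = 87, r_n = 324 kN; R_n = 126.9 + 3·324 = 1099 kN → 824 kN.
Block shear: A_gv = 4000, A_nv = 2775, A_nt = 375 mm²; R_n = min(0.6F_uA_nv, 0.6F_yA_gv) + U_bs·F_u·A_nt = 918 kN → 688 kN.
Block shear governs: 688 kN.

688 kN (block shear governs)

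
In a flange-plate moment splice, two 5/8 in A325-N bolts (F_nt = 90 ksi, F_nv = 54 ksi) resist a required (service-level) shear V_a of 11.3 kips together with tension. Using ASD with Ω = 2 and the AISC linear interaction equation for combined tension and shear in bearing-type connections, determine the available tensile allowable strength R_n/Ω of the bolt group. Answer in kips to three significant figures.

17.1 kips

A_b = π·0.625²/4 = 0.3068 in²; f_rv = 11.3 / (2 × 0.3068) = 18.42 ksi.
F'_nt = 1.3 F_nt − (Ω F_nt / F_nv) f_rv = 1.3·90 − (2·90/54)·18.42 = 55.61 ksi, capped at F_nt → F'_nt = 55.61 ksi.
R_n = F'_nt · A_b · n = 55.61 × 0.3068 × 2 = 34.12 kips.
Allowable strength R_n/Ω = 34.12 / 2 = 17.1 kips.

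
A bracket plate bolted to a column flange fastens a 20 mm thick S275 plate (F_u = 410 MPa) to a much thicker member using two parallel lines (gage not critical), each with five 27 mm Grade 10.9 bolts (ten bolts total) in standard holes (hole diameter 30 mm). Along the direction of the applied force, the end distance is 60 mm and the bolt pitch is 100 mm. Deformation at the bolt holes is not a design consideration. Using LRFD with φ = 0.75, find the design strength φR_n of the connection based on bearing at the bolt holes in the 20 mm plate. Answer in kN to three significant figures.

4820 kN

Per bolt r_n = 1.5 l_c t F_u ≤ 3.0 d t F_u; upper limit = 3.0 × 27 × 20 × 410 / 1000 = 664.2 kN.
Edge bolt: l_c = 60 − 30/2 = 45 mm → 1.5 × 45 × 20 × 410 / 1000 = 553.5 → r_n = 553.5 kN.
Interior bolts: l_c = 100 − 30 = 70 mm → 1.5 × 70 × 20 × 410 / 1000 = 861 → r_n = 664.2 kN.
R_n = 2 × 553.5 + 8 × 664.2 = 6421 kN.
Design strength φR_n = 0.75 × 6421 = 4820 kN.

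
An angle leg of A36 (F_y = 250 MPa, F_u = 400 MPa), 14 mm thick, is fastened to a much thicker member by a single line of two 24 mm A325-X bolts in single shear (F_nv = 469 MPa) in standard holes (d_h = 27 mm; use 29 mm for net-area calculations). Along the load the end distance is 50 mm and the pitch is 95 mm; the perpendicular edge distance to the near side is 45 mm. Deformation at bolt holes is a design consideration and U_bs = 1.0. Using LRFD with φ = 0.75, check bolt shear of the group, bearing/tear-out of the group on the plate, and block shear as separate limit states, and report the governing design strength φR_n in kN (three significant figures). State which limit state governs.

Bolt shear: A_b = π·24²/4 = 452.4 mm²; R_n = 469 × 452.4 × 2 × 1 / 1000 = 424.3 kN → 0.75 × 424.3 = 318 kN.
Bearing: edge l_c = 36.5, r_n = 245.3 kN; interior l_c = 68, r_n = 322.6 kN; R_n = 245.3 + 1·322.6 = 567.8 kN → 426 kN.
Block shear: A_gv = 2030, A_nv = 1421, A_nt = 427 mm²; R_n = min(0.6F_uA_nv, 0.6F_yA_gv) + U_bs·F_u·A_nt = 475.3 kN → 356 kN.
Bolt shear governs: 318 kN.

318 kN (bolt shear governs)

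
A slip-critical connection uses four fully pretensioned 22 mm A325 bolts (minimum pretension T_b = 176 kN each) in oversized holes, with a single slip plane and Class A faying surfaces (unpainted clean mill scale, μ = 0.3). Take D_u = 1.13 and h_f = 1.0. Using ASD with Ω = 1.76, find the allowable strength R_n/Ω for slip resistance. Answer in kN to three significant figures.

136 kN

R_n = μ · D_u · h_f · T_b · n_s · n_b = 0.3 × 1.13 × 1.0 × 176 × 1 × 4 = 238.7 kN.
Allowable strength R_n/Ω = 238.7 / 1.76 = 136 kN.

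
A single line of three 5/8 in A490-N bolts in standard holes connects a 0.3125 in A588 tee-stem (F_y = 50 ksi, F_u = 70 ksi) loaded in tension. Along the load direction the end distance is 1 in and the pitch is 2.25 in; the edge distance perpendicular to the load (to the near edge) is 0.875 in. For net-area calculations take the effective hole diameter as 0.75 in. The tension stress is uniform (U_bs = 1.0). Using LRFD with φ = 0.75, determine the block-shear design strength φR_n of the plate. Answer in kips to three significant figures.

Shear plane L_v = 1 + 2·2.25 = 5.5 in; A_gv = 5.5 × 0.3125 = 1.719 in².
A_nv = (5.5 − 2.5·0.75) × 0.3125 = 1.133 in².
A_nt = (0.875 − 0.5·0.75) × 0.3125 = 0.1562 in².
0.6 F_u A_nv = 47.58 kips; 0.6 F_y A_gv = 51.56 kips → shear rupture governs the shear term.
R_n = 47.58 + 1.0 × 70 × 0.1562 = 58.52 kips.
Design strength φR_n = 0.75 × 58.52 = 43.9 kips.

43.9 kips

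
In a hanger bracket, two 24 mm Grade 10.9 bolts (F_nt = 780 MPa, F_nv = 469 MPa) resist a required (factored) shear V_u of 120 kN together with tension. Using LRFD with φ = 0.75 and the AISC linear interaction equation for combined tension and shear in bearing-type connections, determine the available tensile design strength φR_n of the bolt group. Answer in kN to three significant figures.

A_b = π·24²/4 = 452.4 mm²; f_rv = 120 × 1000 / (2 × 452.4) = 132.6 MPa.
F'_nt = 1.3 F_nt − (F_nt / φF_nv) f_rv = 1.3·780 − (780/(0.75·469))·132.6 = 719.9 MPa, capped at F_nt → F'_nt = 719.9 MPa.
R_n = F'_nt · A_b · n = 719.9 × 452.4 × 2 / 1000 = 651.3 kN.
Design strength φR_n = 0.75 × 651.3 = 489 kN.

489 kN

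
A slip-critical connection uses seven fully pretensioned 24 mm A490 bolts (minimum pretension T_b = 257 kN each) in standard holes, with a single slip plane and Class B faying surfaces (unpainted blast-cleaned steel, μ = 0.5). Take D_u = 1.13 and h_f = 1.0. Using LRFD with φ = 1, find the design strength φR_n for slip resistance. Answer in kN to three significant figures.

R_n = μ · D_u · h_f · T_b · n_s · n_b = 0.5 × 1.13 × 1.0 × 257 × 1 × 7 = 1016 kN.
Design strength φR_n = 1 × 1016 = 1020 kN.

1020 kN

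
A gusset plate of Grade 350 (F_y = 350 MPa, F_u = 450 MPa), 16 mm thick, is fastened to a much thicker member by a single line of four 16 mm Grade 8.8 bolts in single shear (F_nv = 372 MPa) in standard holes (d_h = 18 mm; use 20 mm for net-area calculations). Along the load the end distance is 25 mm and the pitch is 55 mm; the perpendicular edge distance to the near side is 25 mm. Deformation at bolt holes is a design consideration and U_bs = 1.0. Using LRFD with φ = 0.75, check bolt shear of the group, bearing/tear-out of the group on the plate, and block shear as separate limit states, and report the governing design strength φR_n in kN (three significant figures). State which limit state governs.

224 kN (bolt shear governs)

Bolt shear: A_b = π·16²/4 = 201.1 mm²; R_n = 372 × 201.1 × 4 × 1 / 1000 = 299.2 kN → 0.75 × 299.2 = 224 kN.
Bearing: edge l_c = 16, r_n = 138.2 kN; interior l_c = 37, r_n = 276.5 kN; R_n = 138.2 + 3·276.5 = 967.7 kN → 726 kN.
Block shear: A_gv = 3040, A_nv = 1920, A_nt = 240 mm²; R_n = min(0.6F_uA_nv, 0.6F_yA_gv) + U_bs·F_u·A_nt = 626.4 kN → 470 kN.
Bolt shear governs: 224 kN.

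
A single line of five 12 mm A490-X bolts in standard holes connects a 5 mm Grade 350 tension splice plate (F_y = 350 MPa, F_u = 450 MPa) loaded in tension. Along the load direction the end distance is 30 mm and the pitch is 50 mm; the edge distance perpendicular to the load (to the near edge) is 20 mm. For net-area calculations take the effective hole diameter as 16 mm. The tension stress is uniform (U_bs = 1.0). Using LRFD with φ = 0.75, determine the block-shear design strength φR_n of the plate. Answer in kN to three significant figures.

Shear plane L_v = 30 + 4·50 = 230 mm; A_gv = 230 × 5 = 1150 mm².
A_nv = (230 − 4.5·16) × 5 = 790 mm².
A_nt = (20 − 0.5·16) × 5 = 60 mm².
0.6 F_u A_nv = 213.3 kN; 0.6 F_y A_gv = 241.5 kN → shear rupture governs the shear term.
R_n = 213.3 + 1.0 × 450 × 60 / 1000 = 240.3 kN.
Design strength φR_n = 0.75 × 240.3 = 180 kN.

180 kN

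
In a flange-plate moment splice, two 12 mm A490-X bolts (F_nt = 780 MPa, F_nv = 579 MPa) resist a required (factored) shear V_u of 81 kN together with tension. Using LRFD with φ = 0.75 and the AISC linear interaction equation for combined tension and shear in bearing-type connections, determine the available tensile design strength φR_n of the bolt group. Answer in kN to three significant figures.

A_b = π·12²/4 = 113.1 mm²; f_rv = 81 × 1000 / (2 × 113.1) = 358.1 MPa.
F'_nt = 1.3 F_nt − (F_nt / φF_nv) f_rv = 1.3·780 − (780/(0.75·579))·358.1 = 370.8 MPa, capped at F_nt → F'_nt = 370.8 MPa.
R_n = F'_nt · A_b · n = 370.8 × 113.1 × 2 / 1000 = 83.87 kN.
Design strength φR_n = 0.75 × 83.87 = 62.9 kN.

62.9 kN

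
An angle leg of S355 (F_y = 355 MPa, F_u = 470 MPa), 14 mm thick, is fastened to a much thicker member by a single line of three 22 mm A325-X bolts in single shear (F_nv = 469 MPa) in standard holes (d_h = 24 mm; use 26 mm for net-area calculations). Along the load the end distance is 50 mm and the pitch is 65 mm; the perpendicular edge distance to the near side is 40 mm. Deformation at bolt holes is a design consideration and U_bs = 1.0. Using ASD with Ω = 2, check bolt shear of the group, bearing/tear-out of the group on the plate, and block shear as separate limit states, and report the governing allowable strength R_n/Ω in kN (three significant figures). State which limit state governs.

267 kN (bolt shear governs)

Bolt shear: A_b = π·22²/4 = 380.1 mm²; R_n = 469 × 380.1 × 3 × 1 / 1000 = 534.8 kN → 534.8 / 2 = 267 kN.
Bearing: edge l_c = 38, r_n = 300 kN; interior l_c = 41, r_n = 323.7 kN; R_n = 300 + 2·323.7 = 947.5 kN → 474 kN.
Block shear: A_gv = 2520, A_nv = 1610, A_nt = 378 mm²; R_n = min(0.6F_uA_nv, 0.6F_yA_gv) + U_bs·F_u·A_nt = 631.7 kN → 316 kN.
Bolt shear governs: 267 kN.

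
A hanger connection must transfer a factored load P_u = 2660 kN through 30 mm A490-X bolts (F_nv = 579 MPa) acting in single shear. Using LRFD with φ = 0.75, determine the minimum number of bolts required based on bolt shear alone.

9 bolts

A_b = π·30²/4 = 706.9 mm².
Per-bolt design strength φR_n = 0.75 × 579 × 706.9 × 1 / 1000 = 307 kN.
n ≥ 2660 / 307 = 8.666 → use 9 bolts.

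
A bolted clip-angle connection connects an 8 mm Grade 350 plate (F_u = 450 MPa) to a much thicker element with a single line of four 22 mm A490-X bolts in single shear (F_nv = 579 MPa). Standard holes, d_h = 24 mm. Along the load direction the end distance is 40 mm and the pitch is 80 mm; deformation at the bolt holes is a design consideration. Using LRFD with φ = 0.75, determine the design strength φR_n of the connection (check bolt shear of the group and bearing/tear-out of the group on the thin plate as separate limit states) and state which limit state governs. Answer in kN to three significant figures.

Bolt shear: A_b = π·22²/4 = 380.1 mm²; R_n = 579 × 380.1 × 4 × 1 / 1000 = 880.4 kN → 0.75 × 880.4 = 660 kN.
Bearing (1.2 l_c t F_u ≤ 2.4 d t F_u): upper limit = 2.4·22·8·450 / 1000 = 190.1 kN.
  Edge l_c = 40 − 24/2 = 28 → r_n = 121 kN; interior l_c = 80 − 24 = 56 → r_n = 190.1 kN.
  R_n,bearing = 1·121 + 3·190.1 = 691.2 kN → 0.75 × 691.2 = 518 kN.
Bearing governs: 518 kN.

518 kN (bearing governs)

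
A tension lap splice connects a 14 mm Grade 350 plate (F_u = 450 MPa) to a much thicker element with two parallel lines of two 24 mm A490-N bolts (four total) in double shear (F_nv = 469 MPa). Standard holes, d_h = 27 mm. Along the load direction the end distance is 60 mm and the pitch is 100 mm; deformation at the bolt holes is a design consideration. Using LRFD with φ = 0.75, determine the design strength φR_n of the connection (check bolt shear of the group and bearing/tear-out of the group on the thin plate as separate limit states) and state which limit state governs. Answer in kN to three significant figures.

1070 kN (bearing governs)

Bolt shear: A_b = π·24²/4 = 452.4 mm²; R_n = 469 × 452.4 × 4 × 2 / 1000 = 1697 kN → 0.75 × 1697 = 1270 kN.
Bearing (1.2 l_c t F_u ≤ 2.4 d t F_u): upper limit = 2.4·24·14·450 / 1000 = 362.9 kN.
  Edge l_c = 60 − 27/2 = 46.5 → r_n = 351.5 kN; interior l_c = 100 − 27 = 73 → r_n = 362.9 kN.
  R_n,bearing = 2·351.5 + 2·362.9 = 1429 kN → 0.75 × 1429 = 1070 kN.
Bearing governs: 1070 kN.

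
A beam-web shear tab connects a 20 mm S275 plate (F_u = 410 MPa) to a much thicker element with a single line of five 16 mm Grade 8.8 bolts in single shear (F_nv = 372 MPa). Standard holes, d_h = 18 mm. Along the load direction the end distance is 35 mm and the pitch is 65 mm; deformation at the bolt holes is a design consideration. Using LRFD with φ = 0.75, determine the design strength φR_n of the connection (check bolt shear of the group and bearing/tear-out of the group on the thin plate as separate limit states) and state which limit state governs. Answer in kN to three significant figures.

Bolt shear: A_b = π·16²/4 = 201.1 mm²; R_n = 372 × 201.1 × 5 × 1 / 1000 = 374 kN → 0.75 × 374 = 280 kN.
Bearing (1.2 l_c t F_u ≤ 2.4 d t F_u): upper limit = 2.4·16·20·410 / 1000 = 314.9 kN.
  Edge l_c = 35 − 18/2 = 26 → r_n = 255.8 kN; interior l_c = 65 − 18 = 47 → r_n = 314.9 kN.
  R_n,bearing = 1·255.8 + 4·314.9 = 1515 kN → 0.75 × 1515 = 1140 kN.
Bolt shear governs: 280 kN.

280 kN (bolt shear governs)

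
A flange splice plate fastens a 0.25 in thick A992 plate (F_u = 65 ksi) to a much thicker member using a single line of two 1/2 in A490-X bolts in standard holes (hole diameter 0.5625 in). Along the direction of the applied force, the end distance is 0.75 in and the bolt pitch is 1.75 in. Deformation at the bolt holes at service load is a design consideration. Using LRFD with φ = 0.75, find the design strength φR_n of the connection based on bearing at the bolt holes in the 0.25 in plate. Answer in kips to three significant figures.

21.5 kips

Per bolt r_n = 1.2 l_c t F_u ≤ 2.4 d t F_u; upper limit = 2.4 × 0.5 × 0.25 × 65 = 19.5 kips.
Edge bolt: l_c = 0.75 − 0.5625/2 = 0.4688 in → 1.2 × 0.4688 × 0.25 × 65 = 9.141 → r_n = 9.141 kips.
Interior bolts: l_c = 1.75 − 0.5625 = 1.188 in → 1.2 × 1.188 × 0.25 × 65 = 23.16 → r_n = 19.5 kips.
R_n = 1 × 9.141 + 1 × 19.5 = 28.64 kips.
Design strength φR_n = 0.75 × 28.64 = 21.5 kips.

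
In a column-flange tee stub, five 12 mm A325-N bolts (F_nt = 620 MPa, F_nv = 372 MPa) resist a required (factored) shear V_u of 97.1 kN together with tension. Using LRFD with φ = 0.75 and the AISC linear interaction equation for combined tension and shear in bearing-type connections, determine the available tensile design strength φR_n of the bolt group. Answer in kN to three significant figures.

A_b = π·12²/4 = 113.1 mm²; f_rv = 97.1 × 1000 / (5 × 113.1) = 171.7 MPa.
F'_nt = 1.3 F_nt − (F_nt / φF_nv) f_rv = 1.3·620 − (620/(0.75·372))·171.7 = 424.4 MPa, capped at F_nt → F'_nt = 424.4 MPa.
R_n = F'_nt · A_b · n = 424.4 × 113.1 × 5 / 1000 = 240 kN.
Design strength φR_n = 0.75 × 240 = 180 kN.

180 kN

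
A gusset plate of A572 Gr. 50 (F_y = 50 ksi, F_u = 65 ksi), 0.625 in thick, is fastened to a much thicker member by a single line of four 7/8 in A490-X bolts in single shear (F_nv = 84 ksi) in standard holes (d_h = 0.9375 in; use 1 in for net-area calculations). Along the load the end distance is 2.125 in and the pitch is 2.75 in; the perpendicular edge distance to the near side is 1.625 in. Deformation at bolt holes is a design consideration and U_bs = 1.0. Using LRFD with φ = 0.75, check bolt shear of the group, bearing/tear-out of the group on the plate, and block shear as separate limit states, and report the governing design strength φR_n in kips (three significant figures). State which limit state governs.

152 kips (bolt shear governs)

Bolt shear: A_b = π·0.875²/4 = 0.6013 in²; R_n = 84 × 0.6013 × 4 × 1 = 202 kips → 0.75 × 202 = 152 kips.
Bearing: edge l_c = 1.656, r_n = 80.74 kips; interior l_c = 1.812, r_n = 85.31 kips; R_n = 80.74 + 3·85.31 = 336.7 kips → 253 kips.
Block shear: A_gv = 6.484, A_nv = 4.297, A_nt = 0.7031 in²; R_n = min(0.6F_uA_nv, 0.6F_yA_gv) + U_bs·F_u·A_nt = 213.3 kips → 160 kips.
Bolt shear governs: 152 kips.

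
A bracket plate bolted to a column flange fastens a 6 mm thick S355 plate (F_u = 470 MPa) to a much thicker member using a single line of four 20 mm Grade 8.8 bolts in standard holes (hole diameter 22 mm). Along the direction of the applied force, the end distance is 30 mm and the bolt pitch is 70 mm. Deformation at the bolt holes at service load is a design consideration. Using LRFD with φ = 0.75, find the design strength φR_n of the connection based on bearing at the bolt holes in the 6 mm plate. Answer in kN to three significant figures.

Per bolt r_n = 1.2 l_c t F_u ≤ 2.4 d t F_u; upper limit = 2.4 × 20 × 6 × 470 / 1000 = 135.4 kN.
Edge bolt: l_c = 30 − 22/2 = 19 mm → 1.2 × 19 × 6 × 470 / 1000 = 64.3 → r_n = 64.3 kN.
Interior bolts: l_c = 70 − 22 = 48 mm → 1.2 × 48 × 6 × 470 / 1000 = 162.4 → r_n = 135.4 kN.
R_n = 1 × 64.3 + 3 × 135.4 = 470.4 kN.
Design strength φR_n = 0.75 × 470.4 = 353 kN.

353 kN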